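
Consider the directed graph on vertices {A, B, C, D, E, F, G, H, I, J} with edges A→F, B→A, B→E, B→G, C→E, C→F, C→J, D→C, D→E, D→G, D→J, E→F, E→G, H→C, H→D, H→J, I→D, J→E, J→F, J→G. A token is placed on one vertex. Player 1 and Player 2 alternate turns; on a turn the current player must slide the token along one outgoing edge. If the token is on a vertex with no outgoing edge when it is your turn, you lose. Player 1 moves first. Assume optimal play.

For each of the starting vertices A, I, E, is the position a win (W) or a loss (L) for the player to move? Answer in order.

A: W, I: L, E: W

Work bottom-up. With no move the player to move loses. Otherwise the position is W if at least one move leads to an L position for the opponent, and L if every move leads to a W.
Every edge goes from a vertex to one that appears earlier in the order G, F, E, J, C, D, I, H, A, B, so processing vertices in that order labels each vertex after all of its successors.
G: no outgoing edge → L
F: no outgoing edge → L
E: →F(L), so W
J: →F(L), so W
C: →F(L), so W
D: →G(L), so W
I: →D(W) only, which is W, so L
H: →D(W), C(W), J(W) — all W, so L
A: →F(L), so W
B: →G(L), so W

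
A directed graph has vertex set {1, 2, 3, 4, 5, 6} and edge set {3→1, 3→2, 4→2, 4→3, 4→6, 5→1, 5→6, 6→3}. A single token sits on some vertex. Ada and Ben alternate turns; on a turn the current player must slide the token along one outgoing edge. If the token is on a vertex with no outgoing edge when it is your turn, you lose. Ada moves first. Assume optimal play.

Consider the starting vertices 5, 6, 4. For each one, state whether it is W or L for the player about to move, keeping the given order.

5: W, 6: L, 4: W

Label each position W (a win for the player to move) or L (a loss). A position with no legal move is L; any other position is W exactly when some move reaches an L, and L when every move reaches a W.
Every edge goes from a vertex to one that appears earlier in the order 1, 2, 3, 6, 4, 5, so processing vertices in that order labels each vertex after all of its successors.
1: no outgoing edge → L
2: no outgoing edge → L
3: reaches L-position 2 → W
6: only reaches 3(W), which is W → L
4: reaches L-position 6 → W
5: reaches L-position 6 → W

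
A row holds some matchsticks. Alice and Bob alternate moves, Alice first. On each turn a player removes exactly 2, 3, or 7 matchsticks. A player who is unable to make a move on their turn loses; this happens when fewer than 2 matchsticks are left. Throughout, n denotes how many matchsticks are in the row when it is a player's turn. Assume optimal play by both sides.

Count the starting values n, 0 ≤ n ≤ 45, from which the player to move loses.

Use the standard recursion: the mover loses at a terminal position; elsewhere, the mover wins exactly when some move hands the opponent an L position.
n=0: no move → L
n=1: no move → L
n=2: reaches L-position 0 → W
n=3: reaches L-position 1 → W
n=4: reaches L-position 1 → W
n=5: only reaches 3(W), 2(W), all W → L
n=6: only reaches 4(W), 3(W), all W → L
n=7: reaches L-position 5 → W
n=8: reaches L-position 6 → W
n=9: reaches L-position 6 → W
n=10: only reaches 8(W), 7(W), 3(W), all W → L
n=11: only reaches 9(W), 8(W), 4(W), all W → L
n=12: reaches L-position 10 → W
n=13: reaches L-position 11 → W
n=14: reaches L-position 11 → W
n=15: only reaches 13(W), 12(W), 8(W), all W → L
n=16: only reaches 14(W), 13(W), 9(W), all W → L
n=17: reaches L-position 15 → W
n=18: reaches L-position 16 → W
n=19: reaches L-position 16 → W
n=20: only reaches 18(W), 17(W), 13(W), all W → L
n=21: only reaches 19(W), 18(W), 14(W), all W → L
n=22: reaches L-position 20 → W
n=23: reaches L-position 21 → W
n=24: reaches L-position 21 → W
n=25: only reaches 23(W), 22(W), 18(W), all W → L
n=26: only reaches 24(W), 23(W), 19(W), all W → L
n=27: reaches L-position 25 → W
n=28: reaches L-position 26 → W
n=29: reaches L-position 26 → W
n=30: only reaches 28(W), 27(W), 23(W), all W → L
n=31: only reaches 29(W), 28(W), 24(W), all W → L
n=32: reaches L-position 30 → W
n=33: reaches L-position 31 → W
n=34: reaches L-position 31 → W
n=35: only reaches 33(W), 32(W), 28(W), all W → L
n=36: only reaches 34(W), 33(W), 29(W), all W → L
n=37: reaches L-position 35 → W
n=38: reaches L-position 36 → W
n=39: reaches L-position 36 → W
n=40: only reaches 38(W), 37(W), 33(W), all W → L
n=41: only reaches 39(W), 38(W), 34(W), all W → L
n=42: reaches L-position 40 → W
n=43: reaches L-position 41 → W
n=44: reaches L-position 41 → W
n=45: only reaches 43(W), 42(W), 38(W), all W → L
L entries with 0 ≤ n ≤ 45: n = 0, 1, 5, 6, 10, 11, 15, 16, 20, 21, 25, 26, 30, 31, 35, 36, 40, 41, 45; that makes 19.

19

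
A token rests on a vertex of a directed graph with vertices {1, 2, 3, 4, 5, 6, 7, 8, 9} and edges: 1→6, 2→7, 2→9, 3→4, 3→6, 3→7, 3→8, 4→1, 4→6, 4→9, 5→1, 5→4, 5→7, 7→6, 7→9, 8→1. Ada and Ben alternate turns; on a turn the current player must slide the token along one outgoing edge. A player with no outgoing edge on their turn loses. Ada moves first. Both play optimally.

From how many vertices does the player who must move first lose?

Work bottom-up. With no move the player to move loses. Otherwise the position is W if at least one move leads to an L position for the opponent, and L if every move leads to a W.
Every edge goes from a vertex to one that appears earlier in the order 6, 9, 1, 4, 7, 2, 8, 3, 5, so processing vertices in that order labels each vertex after all of its successors.
6: no outgoing edge → L
9: no outgoing edge → L
1: reaches L-position 6 → W
4: reaches L-position 9 → W
7: reaches L-position 9 → W
2: reaches L-position 9 → W
8: only reaches 1(W), which is W → L
3: reaches L-position 8 → W
5: only reaches 7(W), 4(W), 1(W), all W → L
The L vertices are 5, 6, 8, 9; that is 4 in all.

4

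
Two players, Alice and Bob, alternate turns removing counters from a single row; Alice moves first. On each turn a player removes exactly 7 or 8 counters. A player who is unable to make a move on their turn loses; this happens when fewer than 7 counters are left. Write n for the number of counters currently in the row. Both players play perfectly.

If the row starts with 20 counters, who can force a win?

Bob wins.

Classify positions by backward induction: terminal positions (no move available) are L. From any other position, the mover wins iff some move reaches an L.
n=0: no move → L
n=1: no move → L
n=2: no move → L
n=3: no move → L
n=4: no move → L
n=5: no move → L
n=6: no move → L
n=7: can move to 0, which is L ⇒ W
n=8: can move to 1, which is L ⇒ W
n=9: can move to 2, which is L ⇒ W
n=10: can move to 3, which is L ⇒ W
n=11: can move to 4, which is L ⇒ W
n=12: can move to 5, which is L ⇒ W
n=13: can move to 6, which is L ⇒ W
n=14: can move to 6, which is L ⇒ W
n=15: moves to 8(W), 7(W); every one is W ⇒ L
n=16: moves to 9(W), 8(W); every one is W ⇒ L
n=17: moves to 10(W), 9(W); every one is W ⇒ L
n=18: moves to 11(W), 10(W); every one is W ⇒ L
n=19: moves to 12(W), 11(W); every one is W ⇒ L
n=20: moves to 13(W), 12(W); every one is W ⇒ L
The starting position 20 is L: whatever Alice does, the opponent receives a W position.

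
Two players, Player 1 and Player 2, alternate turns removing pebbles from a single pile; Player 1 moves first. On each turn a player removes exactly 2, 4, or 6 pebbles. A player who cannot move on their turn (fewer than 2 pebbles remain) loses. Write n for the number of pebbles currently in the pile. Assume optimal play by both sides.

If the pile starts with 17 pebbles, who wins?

Use the standard recursion: the mover loses at a terminal position; elsewhere, the mover wins exactly when some move hands the opponent an L position.
n=0: no move → L
n=1: no move → L
n=2: reaches L-position 0 → W
n=3: reaches L-position 1 → W
n=4: reaches L-position 0 → W
n=5: reaches L-position 1 → W
n=6: reaches L-position 0 → W
n=7: reaches L-position 1 → W
n=8: only reaches 6(W), 4(W), 2(W), all W → L
n=9: only reaches 7(W), 5(W), 3(W), all W → L
n=10: reaches L-position 8 → W
n=11: reaches L-position 9 → W
n=12: reaches L-position 8 → W
n=13: reaches L-position 9 → W
n=14: reaches L-position 8 → W
n=15: reaches L-position 9 → W
n=16: only reaches 14(W), 12(W), 10(W), all W → L
n=17: only reaches 15(W), 13(W), 11(W), all W → L
Every move from 17 reaches a W position, so the mover loses.

Player 2 wins.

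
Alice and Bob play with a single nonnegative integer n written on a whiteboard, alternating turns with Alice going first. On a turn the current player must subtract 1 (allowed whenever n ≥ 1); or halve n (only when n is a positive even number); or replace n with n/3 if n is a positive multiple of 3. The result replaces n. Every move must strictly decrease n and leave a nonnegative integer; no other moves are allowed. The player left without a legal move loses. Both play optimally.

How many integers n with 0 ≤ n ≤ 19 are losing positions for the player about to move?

9

Work bottom-up. With no move the player to move loses. Otherwise the position is W if at least one move leads to an L position for the opponent, and L if every move leads to a W.
n=0: no move → L
n=1: →0(L), so W
n=2: →1(W) only, which is W, so L
n=3: →2(L), so W
n=4: →2(L), so W
n=5: →4(W) only, which is W, so L
n=6: →2(L), so W
n=7: →6(W) only, which is W, so L
n=8: →7(L), so W
n=9: →3(W), 8(W) — all W, so L
n=10: →5(L), so W
n=11: →10(W) only, which is W, so L
n=12: →11(L), so W
n=13: →12(W) only, which is W, so L
n=14: →7(L), so W
n=15: →5(L), so W
n=16: →8(W), 15(W) — all W, so L
n=17: →16(L), so W
n=18: →9(L), so W
n=19: →18(W) only, which is W, so L
L entries with 0 ≤ n ≤ 19: n = 0, 2, 5, 7, 9, 11, 13, 16, 19; that makes 9.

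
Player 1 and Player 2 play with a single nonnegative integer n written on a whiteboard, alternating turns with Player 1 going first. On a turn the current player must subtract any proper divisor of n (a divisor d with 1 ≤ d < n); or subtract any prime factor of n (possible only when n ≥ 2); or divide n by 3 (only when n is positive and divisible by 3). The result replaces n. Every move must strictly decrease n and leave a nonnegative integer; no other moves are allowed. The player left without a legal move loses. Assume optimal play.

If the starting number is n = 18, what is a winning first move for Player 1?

Build the W/L table. Terminal = L. A non-terminal position is W if it has a move to some L; otherwise it is L.
n=0: no move → L
n=1: no move → L
n=2: can move to 0, which is L ⇒ W
n=3: can move to 0, which is L ⇒ W
n=4: moves to 2(W), 3(W); every one is W ⇒ L
n=5: can move to 0, which is L ⇒ W
n=6: can move to 4, which is L ⇒ W
n=7: can move to 0, which is L ⇒ W
n=8: can move to 4, which is L ⇒ W
n=9: moves to 3(W), 6(W), 8(W); every one is W ⇒ L
n=10: can move to 9, which is L ⇒ W
n=11: can move to 0, which is L ⇒ W
n=12: can move to 4, which is L ⇒ W
n=13: can move to 0, which is L ⇒ W
n=14: moves to 7(W), 12(W), 13(W); every one is W ⇒ L
n=15: can move to 14, which is L ⇒ W
n=16: can move to 14, which is L ⇒ W
n=17: can move to 0, which is L ⇒ W
n=18: can move to 9, which is L ⇒ W
From 18, the L positions reachable in one move are: 9.

Move to 9.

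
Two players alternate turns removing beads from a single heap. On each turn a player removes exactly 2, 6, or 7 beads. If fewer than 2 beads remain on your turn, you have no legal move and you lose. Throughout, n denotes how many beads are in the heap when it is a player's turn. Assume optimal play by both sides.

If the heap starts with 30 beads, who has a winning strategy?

Classify positions by backward induction: terminal positions (no move available) are L. From any other position, the mover wins iff some move reaches an L.
n=0: no move → L
n=1: no move → L
n=2: reaches L-position 0 → W
n=3: reaches L-position 1 → W
n=4: only reaches 2(W), which is W → L
n=5: only reaches 3(W), which is W → L
n=6: reaches L-position 4 → W
n=7: reaches L-position 5 → W
n=8: reaches L-position 1 → W
n=9: only reaches 7(W), 3(W), 2(W), all W → L
n=10: reaches L-position 4 → W
n=11: reaches L-position 9 → W
n=12: reaches L-position 5 → W
n=13: only reaches 11(W), 7(W), 6(W), all W → L
n=14: only reaches 12(W), 8(W), 7(W), all W → L
n=15: reaches L-position 13 → W
n=16: reaches L-position 14 → W
n=17: only reaches 15(W), 11(W), 10(W), all W → L
n=18: only reaches 16(W), 12(W), 11(W), all W → L
n=19: reaches L-position 17 → W
n=20: reaches L-position 18 → W
n=21: reaches L-position 14 → W
n=22: only reaches 20(W), 16(W), 15(W), all W → L
n=23: reaches L-position 17 → W
n=24: reaches L-position 22 → W
n=25: reaches L-position 18 → W
n=26: only reaches 24(W), 20(W), 19(W), all W → L
n=27: only reaches 25(W), 21(W), 20(W), all W → L
n=28: reaches L-position 26 → W
n=29: reaches L-position 27 → W
n=30: only reaches 28(W), 24(W), 23(W), all W → L
Every move from 30 reaches a W position, so the mover loses.

The second player wins.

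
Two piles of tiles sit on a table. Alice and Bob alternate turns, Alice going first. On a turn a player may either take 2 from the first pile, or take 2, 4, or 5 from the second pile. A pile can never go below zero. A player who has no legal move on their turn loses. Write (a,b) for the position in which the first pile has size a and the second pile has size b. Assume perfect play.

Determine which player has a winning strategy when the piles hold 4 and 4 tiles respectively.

Alice wins.

Build the W/L table. Terminal = L. A non-terminal position is W if it has a move to some L; otherwise it is L.
No move ever increases a pile, so every position that can arise here has a ≤ 4 and b ≤ 4; it is enough to label the cells with 0 ≤ a ≤ 4 and 0 ≤ b ≤ 4.
Every move lowers a or b (never raises either), so fill the grid row by row in increasing a, and left to right within a row: each cell's successors are then already labelled.
      b=0  b=1  b=2  b=3  b=4
a=0:    L    L    W    W    W
a=1:    L    L    W    W    W
a=2:    W    W    L    L    W
a=3:    W    W    L    L    W
a=4:    L    L    W    W    W
Cells with no legal move (terminal, hence L): (0,0), (0,1), (1,0), (1,1).
The remaining L cells, each justified by listing all of its moves:
(2,2): L (options (0,2)(W), (2,0)(W) are all W)
(2,3): L (options (0,3)(W), (2,1)(W) are all W)
(3,2): L (options (1,2)(W), (3,0)(W) are all W)
(3,3): L (options (1,3)(W), (3,1)(W) are all W)
(4,0): L (sole option (2,0)(W) is W)
(4,1): L (sole option (2,1)(W) is W)
Every other cell has at least one move into one of the L cells above, so it is W.
The starting position (4,4) is W: Alice should move to (4,0), handing over an L position.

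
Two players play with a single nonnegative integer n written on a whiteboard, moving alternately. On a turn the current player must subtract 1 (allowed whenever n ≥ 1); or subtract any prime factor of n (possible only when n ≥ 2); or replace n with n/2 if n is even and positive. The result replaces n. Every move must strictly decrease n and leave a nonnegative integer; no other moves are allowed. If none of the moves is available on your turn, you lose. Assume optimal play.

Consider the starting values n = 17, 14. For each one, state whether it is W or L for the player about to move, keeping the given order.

Classify positions by backward induction: terminal positions (no move available) are L. From any other position, the mover wins iff some move reaches an L.
n=0: no move → L
n=1: can move to 0, which is L ⇒ W
n=2: can move to 0, which is L ⇒ W
n=3: can move to 0, which is L ⇒ W
n=4: moves to 2(W), 3(W); every one is W ⇒ L
n=5: can move to 0, which is L ⇒ W
n=6: can move to 4, which is L ⇒ W
n=7: can move to 0, which is L ⇒ W
n=8: can move to 4, which is L ⇒ W
n=9: moves to 6(W), 8(W); every one is W ⇒ L
n=10: can move to 9, which is L ⇒ W
n=11: can move to 0, which is L ⇒ W
n=12: can move to 9, which is L ⇒ W
n=13: can move to 0, which is L ⇒ W
n=14: moves to 7(W), 12(W), 13(W); every one is W ⇒ L
n=15: can move to 14, which is L ⇒ W
n=16: can move to 14, which is L ⇒ W
n=17: can move to 0, which is L ⇒ W

17: W, 14: L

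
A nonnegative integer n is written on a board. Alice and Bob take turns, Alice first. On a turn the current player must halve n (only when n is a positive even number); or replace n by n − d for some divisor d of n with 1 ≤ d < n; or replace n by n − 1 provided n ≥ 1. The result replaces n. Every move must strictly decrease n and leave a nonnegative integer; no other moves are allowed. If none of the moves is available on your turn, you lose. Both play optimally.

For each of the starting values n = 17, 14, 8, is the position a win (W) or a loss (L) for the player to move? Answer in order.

17: L, 14: W, 8: W

Classify positions by backward induction: terminal positions (no move available) are L. From any other position, the mover wins iff some move reaches an L.
n=0: no move → L
n=1: →0(L), so W
n=2: →1(W) only, which is W, so L
n=3: →2(L), so W
n=4: →2(L), so W
n=5: →4(W) only, which is W, so L
n=6: →5(L), so W
n=7: →6(W) only, which is W, so L
n=8: →7(L), so W
n=9: →6(W), 8(W) — all W, so L
n=10: →5(L), so W
n=11: →10(W) only, which is W, so L
n=12: →9(L), so W
n=13: →12(W) only, which is W, so L
n=14: →7(L), so W
n=15: →10(W), 12(W), 14(W) — all W, so L
n=16: →15(L), so W
n=17: →16(W) only, which is W, so L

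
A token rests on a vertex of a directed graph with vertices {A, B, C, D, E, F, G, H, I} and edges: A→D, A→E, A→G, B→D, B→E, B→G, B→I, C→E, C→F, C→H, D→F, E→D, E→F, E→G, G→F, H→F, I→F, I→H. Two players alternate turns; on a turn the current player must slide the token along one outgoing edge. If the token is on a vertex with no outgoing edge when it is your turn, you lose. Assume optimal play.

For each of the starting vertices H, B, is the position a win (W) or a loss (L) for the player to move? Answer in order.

Work bottom-up. With no move the player to move loses. Otherwise the position is W if at least one move leads to an L position for the opponent, and L if every move leads to a W.
Every edge goes from a vertex to one that appears earlier in the order F, D, G, H, I, E, B, A, C, so processing vertices in that order labels each vertex after all of its successors.
F: no outgoing edge → L
D: W (go to F, an L position)
G: W (go to F, an L position)
H: W (go to F, an L position)
I: W (go to F, an L position)
E: W (go to F, an L position)
B: L (options E(W), I(W), G(W), D(W) are all W)
A: L (options E(W), G(W), D(W) are all W)
C: W (go to F, an L position)

H: W, B: L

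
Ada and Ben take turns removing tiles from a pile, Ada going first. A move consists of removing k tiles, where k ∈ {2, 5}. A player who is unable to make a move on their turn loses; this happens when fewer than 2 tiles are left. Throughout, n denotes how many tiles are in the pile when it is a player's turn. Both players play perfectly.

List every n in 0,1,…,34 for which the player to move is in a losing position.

Positions with no move are L. A position that does have a move is losing for the player to move precisely when every available move leads to a winning position for the opponent. Fill in the labels:
n=0: no move → L
n=1: no move → L
n=2: reaches L-position 0 → W
n=3: reaches L-position 1 → W
n=4: only reaches 2(W), which is W → L
n=5: reaches L-position 0 → W
n=6: reaches L-position 4 → W
n=7: only reaches 5(W), 2(W), all W → L
n=8: only reaches 6(W), 3(W), all W → L
n=9: reaches L-position 7 → W
n=10: reaches L-position 8 → W
n=11: only reaches 9(W), 6(W), all W → L
n=12: reaches L-position 7 → W
n=13: reaches L-position 11 → W
n=14: only reaches 12(W), 9(W), all W → L
n=15: only reaches 13(W), 10(W), all W → L
n=16: reaches L-position 14 → W
n=17: reaches L-position 15 → W
n=18: only reaches 16(W), 13(W), all W → L
n=19: reaches L-position 14 → W
n=20: reaches L-position 18 → W
n=21: only reaches 19(W), 16(W), all W → L
n=22: only reaches 20(W), 17(W), all W → L
n=23: reaches L-position 21 → W
n=24: reaches L-position 22 → W
n=25: only reaches 23(W), 20(W), all W → L
n=26: reaches L-position 21 → W
n=27: reaches L-position 25 → W
n=28: only reaches 26(W), 23(W), all W → L
n=29: only reaches 27(W), 24(W), all W → L
n=30: reaches L-position 28 → W
n=31: reaches L-position 29 → W
n=32: only reaches 30(W), 27(W), all W → L
n=33: reaches L-position 28 → W
n=34: reaches L-position 32 → W
The losing starting values of n are exactly the entries labelled L in this table (15 of them).

0, 1, 4, 7, 8, 11, 14, 15, 18, 21, 22, 25, 28, 29, 32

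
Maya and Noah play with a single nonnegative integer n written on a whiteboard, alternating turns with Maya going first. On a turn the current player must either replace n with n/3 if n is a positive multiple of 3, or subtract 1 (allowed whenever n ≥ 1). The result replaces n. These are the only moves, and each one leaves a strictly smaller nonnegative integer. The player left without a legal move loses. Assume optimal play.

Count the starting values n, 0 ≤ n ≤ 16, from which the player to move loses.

Compute win/loss labels from the base case upward. A position with no move is L. Any other position is W if it can reach an L in one move, else L.
n=0: no move → L
n=1: reaches L-position 0 → W
n=2: only reaches 1(W), which is W → L
n=3: reaches L-position 2 → W
n=4: only reaches 3(W), which is W → L
n=5: reaches L-position 4 → W
n=6: reaches L-position 2 → W
n=7: only reaches 6(W), which is W → L
n=8: reaches L-position 7 → W
n=9: only reaches 3(W), 8(W), all W → L
n=10: reaches L-position 9 → W
n=11: only reaches 10(W), which is W → L
n=12: reaches L-position 4 → W
n=13: only reaches 12(W), which is W → L
n=14: reaches L-position 13 → W
n=15: only reaches 5(W), 14(W), all W → L
n=16: reaches L-position 15 → W
L entries with 0 ≤ n ≤ 16: n = 0, 2, 4, 7, 9, 11, 13, 15; that makes 8.

8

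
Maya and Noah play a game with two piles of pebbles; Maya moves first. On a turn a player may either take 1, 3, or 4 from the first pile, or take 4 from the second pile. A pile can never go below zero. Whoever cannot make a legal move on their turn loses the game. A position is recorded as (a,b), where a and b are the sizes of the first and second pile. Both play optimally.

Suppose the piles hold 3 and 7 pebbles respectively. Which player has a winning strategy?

Classify positions by backward induction: terminal positions (no move available) are L. From any other position, the mover wins iff some move reaches an L.
No move ever increases a pile, so every position that can arise here has a ≤ 3 and b ≤ 7; it is enough to label the cells with 0 ≤ a ≤ 3 and 0 ≤ b ≤ 7.
Every move lowers a or b (never raises either), so fill the grid row by row in increasing a, and left to right within a row: each cell's successors are then already labelled.
      b=0  b=1  b=2  b=3  b=4  b=5  b=6  b=7
a=0:    L    L    L    L    W    W    W    W
a=1:    W    W    W    W    L    L    L    L
a=2:    L    L    L    L    W    W    W    W
a=3:    W    W    W    W    L    L    L    L
Cells with no legal move (terminal, hence L): (0,0), (0,1), (0,2), (0,3).
The remaining L cells, each justified by listing all of its moves:
(1,4): only reaches (0,4)(W), (1,0)(W), all W → L
(1,5): only reaches (0,5)(W), (1,1)(W), all W → L
(1,6): only reaches (0,6)(W), (1,2)(W), all W → L
(1,7): only reaches (0,7)(W), (1,3)(W), all W → L
(2,0): only reaches (1,0)(W), which is W → L
(2,1): only reaches (1,1)(W), which is W → L
(2,2): only reaches (1,2)(W), which is W → L
(2,3): only reaches (1,3)(W), which is W → L
(3,4): only reaches (2,4)(W), (0,4)(W), (3,0)(W), all W → L
(3,5): only reaches (2,5)(W), (0,5)(W), (3,1)(W), all W → L
(3,6): only reaches (2,6)(W), (0,6)(W), (3,2)(W), all W → L
(3,7): only reaches (2,7)(W), (0,7)(W), (3,3)(W), all W → L
Every other cell has at least one move into one of the L cells above, so it is W.
Every move from (3,7) reaches a W position, so the mover loses.

Noah wins.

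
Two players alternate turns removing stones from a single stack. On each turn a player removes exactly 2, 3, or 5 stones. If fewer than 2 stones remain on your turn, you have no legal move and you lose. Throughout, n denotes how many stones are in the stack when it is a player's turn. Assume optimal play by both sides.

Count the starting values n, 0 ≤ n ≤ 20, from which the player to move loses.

6

Work bottom-up. With no move the player to move loses. Otherwise the position is W if at least one move leads to an L position for the opponent, and L if every move leads to a W.
n=0: no move → L
n=1: no move → L
n=2: reaches L-position 0 → W
n=3: reaches L-position 1 → W
n=4: reaches L-position 1 → W
n=5: reaches L-position 0 → W
n=6: reaches L-position 1 → W
n=7: only reaches 5(W), 4(W), 2(W), all W → L
n=8: only reaches 6(W), 5(W), 3(W), all W → L
n=9: reaches L-position 7 → W
n=10: reaches L-position 8 → W
n=11: reaches L-position 8 → W
n=12: reaches L-position 7 → W
n=13: reaches L-position 8 → W
n=14: only reaches 12(W), 11(W), 9(W), all W → L
n=15: only reaches 13(W), 12(W), 10(W), all W → L
n=16: reaches L-position 14 → W
n=17: reaches L-position 15 → W
n=18: reaches L-position 15 → W
n=19: reaches L-position 14 → W
n=20: reaches L-position 15 → W
L entries with 0 ≤ n ≤ 20: n = 0, 1, 7, 8, 14, 15; that makes 6.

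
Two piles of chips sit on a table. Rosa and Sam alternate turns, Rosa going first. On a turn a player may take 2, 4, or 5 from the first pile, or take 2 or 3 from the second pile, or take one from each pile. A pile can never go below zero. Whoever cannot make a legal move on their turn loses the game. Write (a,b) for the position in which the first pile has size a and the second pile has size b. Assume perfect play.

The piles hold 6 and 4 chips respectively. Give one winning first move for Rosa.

Classify positions by backward induction: terminal positions (no move available) are L. From any other position, the mover wins iff some move reaches an L.
No move ever increases a pile, so every position that can arise here has a ≤ 6 and b ≤ 4; it is enough to label the cells with 0 ≤ a ≤ 6 and 0 ≤ b ≤ 4.
Every move lowers a or b (never raises either), so fill the grid row by row in increasing a, and left to right within a row: each cell's successors are then already labelled.
      b=0  b=1  b=2  b=3  b=4
a=0:    L    L    W    W    W
a=1:    L    W    W    W    L
a=2:    W    W    L    L    W
a=3:    W    L    L    W    W
a=4:    W    W    W    W    L
a=5:    W    W    W    L    W
a=6:    W    L    W    W    W
Cells with no legal move (terminal, hence L): (0,0), (0,1), (1,0).
The remaining L cells, each justified by listing all of its moves:
(1,4): moves to (1,2)(W), (1,1)(W), (0,3)(W); every one is W ⇒ L
(2,2): moves to (0,2)(W), (2,0)(W), (1,1)(W); every one is W ⇒ L
(2,3): moves to (0,3)(W), (2,1)(W), (2,0)(W), (1,2)(W); every one is W ⇒ L
(3,1): moves to (1,1)(W), (2,0)(W); every one is W ⇒ L
(3,2): moves to (1,2)(W), (3,0)(W), (2,1)(W); every one is W ⇒ L
(4,4): moves to (2,4)(W), (0,4)(W), (4,2)(W), (4,1)(W), (3,3)(W); every one is W ⇒ L
(5,3): moves to (3,3)(W), (1,3)(W), (0,3)(W), (5,1)(W), (5,0)(W), (4,2)(W); every one is W ⇒ L
(6,1): moves to (4,1)(W), (2,1)(W), (1,1)(W), (5,0)(W); every one is W ⇒ L
Every other cell has at least one move into one of the L cells above, so it is W.
From (6,4), the L positions reachable in one move are: (4,4), (1,4), (6,1), (5,3). Any move reaching one of these is winning.

Move to (4,4).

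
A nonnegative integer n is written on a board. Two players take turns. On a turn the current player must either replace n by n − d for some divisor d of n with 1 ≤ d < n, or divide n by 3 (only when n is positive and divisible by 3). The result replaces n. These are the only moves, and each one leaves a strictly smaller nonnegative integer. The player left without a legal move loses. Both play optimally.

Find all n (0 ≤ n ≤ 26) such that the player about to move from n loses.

Label each position W (a win for the player to move) or L (a loss). A position with no legal move is L; any other position is W exactly when some move reaches an L, and L when every move reaches a W.
n=0: no move → L
n=1: no move → L
n=2: reaches L-position 1 → W
n=3: reaches L-position 1 → W
n=4: only reaches 2(W), 3(W), all W → L
n=5: reaches L-position 4 → W
n=6: reaches L-position 4 → W
n=7: only reaches 6(W), which is W → L
n=8: reaches L-position 4 → W
n=9: only reaches 3(W), 6(W), 8(W), all W → L
n=10: reaches L-position 9 → W
n=11: only reaches 10(W), which is W → L
n=12: reaches L-position 4 → W
n=13: only reaches 12(W), which is W → L
n=14: reaches L-position 7 → W
n=15: only reaches 5(W), 10(W), 12(W), 14(W), all W → L
n=16: reaches L-position 15 → W
n=17: only reaches 16(W), which is W → L
n=18: reaches L-position 9 → W
n=19: only reaches 18(W), which is W → L
n=20: reaches L-position 15 → W
n=21: reaches L-position 7 → W
n=22: reaches L-position 11 → W
n=23: only reaches 22(W), which is W → L
n=24: reaches L-position 23 → W
n=25: only reaches 20(W), 24(W), all W → L
n=26: reaches L-position 13 → W
The losing starting values of n are exactly the entries labelled L in this table (12 of them).

0, 1, 4, 7, 9, 11, 13, 15, 17, 19, 23, 25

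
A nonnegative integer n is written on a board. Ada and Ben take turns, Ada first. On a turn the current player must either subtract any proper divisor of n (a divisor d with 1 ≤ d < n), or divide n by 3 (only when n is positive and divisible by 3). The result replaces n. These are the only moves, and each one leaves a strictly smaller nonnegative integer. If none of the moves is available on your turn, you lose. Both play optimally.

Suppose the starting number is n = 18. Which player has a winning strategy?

Ada wins.

Build the W/L table. Terminal = L. A non-terminal position is W if it has a move to some L; otherwise it is L.
n=0: no move → L
n=1: no move → L
n=2: can move to 1, which is L ⇒ W
n=3: can move to 1, which is L ⇒ W
n=4: moves to 2(W), 3(W); every one is W ⇒ L
n=5: can move to 4, which is L ⇒ W
n=6: can move to 4, which is L ⇒ W
n=7: the only move is to 6(W), a W ⇒ L
n=8: can move to 4, which is L ⇒ W
n=9: moves to 3(W), 6(W), 8(W); every one is W ⇒ L
n=10: can move to 9, which is L ⇒ W
n=11: the only move is to 10(W), a W ⇒ L
n=12: can move to 4, which is L ⇒ W
n=13: the only move is to 12(W), a W ⇒ L
n=14: can move to 7, which is L ⇒ W
n=15: moves to 5(W), 10(W), 12(W), 14(W); every one is W ⇒ L
n=16: can move to 15, which is L ⇒ W
n=17: the only move is to 16(W), a W ⇒ L
n=18: can move to 9, which is L ⇒ W
From 18 Ada can move to 9, reaching an L position.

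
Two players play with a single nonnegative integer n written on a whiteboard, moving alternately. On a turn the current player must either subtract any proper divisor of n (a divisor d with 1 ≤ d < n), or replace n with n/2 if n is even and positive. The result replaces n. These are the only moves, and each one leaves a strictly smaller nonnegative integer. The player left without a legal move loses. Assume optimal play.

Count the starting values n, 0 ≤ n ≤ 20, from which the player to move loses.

Classify positions by backward induction: terminal positions (no move available) are L. From any other position, the mover wins iff some move reaches an L.
n=0: no move → L
n=1: no move → L
n=2: W (go to 1, an L position)
n=3: L (sole option 2(W) is W)
n=4: W (go to 3, an L position)
n=5: L (sole option 4(W) is W)
n=6: W (go to 3, an L position)
n=7: L (sole option 6(W) is W)
n=8: W (go to 7, an L position)
n=9: L (options 6(W), 8(W) are all W)
n=10: W (go to 5, an L position)
n=11: L (sole option 10(W) is W)
n=12: W (go to 9, an L position)
n=13: L (sole option 12(W) is W)
n=14: W (go to 7, an L position)
n=15: L (options 10(W), 12(W), 14(W) are all W)
n=16: W (go to 15, an L position)
n=17: L (sole option 16(W) is W)
n=18: W (go to 9, an L position)
n=19: L (sole option 18(W) is W)
n=20: W (go to 15, an L position)
L entries with 0 ≤ n ≤ 20: n = 0, 1, 3, 5, 7, 9, 11, 13, 15, 17, 19; that makes 11.

11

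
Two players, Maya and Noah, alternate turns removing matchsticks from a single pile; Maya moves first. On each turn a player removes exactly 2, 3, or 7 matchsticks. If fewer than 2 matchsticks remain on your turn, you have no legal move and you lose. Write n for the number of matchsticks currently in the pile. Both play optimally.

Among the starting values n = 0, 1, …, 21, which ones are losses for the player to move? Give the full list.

Label each position W (a win for the player to move) or L (a loss). A position with no legal move is L; any other position is W exactly when some move reaches an L, and L when every move reaches a W.
n=0: no move → L
n=1: no move → L
n=2: →0(L), so W
n=3: →1(L), so W
n=4: →1(L), so W
n=5: →3(W), 2(W) — all W, so L
n=6: →4(W), 3(W) — all W, so L
n=7: →5(L), so W
n=8: →6(L), so W
n=9: →6(L), so W
n=10: →8(W), 7(W), 3(W) — all W, so L
n=11: →9(W), 8(W), 4(W) — all W, so L
n=12: →10(L), so W
n=13: →11(L), so W
n=14: →11(L), so W
n=15: →13(W), 12(W), 8(W) — all W, so L
n=16: →14(W), 13(W), 9(W) — all W, so L
n=17: →15(L), so W
n=18: →16(L), so W
n=19: →16(L), so W
n=20: →18(W), 17(W), 13(W) — all W, so L
n=21: →19(W), 18(W), 14(W) — all W, so L
Reading off the rows marked L gives the requested list; there are 10 such values of n.

0, 1, 5, 6, 10, 11, 15, 16, 20, 21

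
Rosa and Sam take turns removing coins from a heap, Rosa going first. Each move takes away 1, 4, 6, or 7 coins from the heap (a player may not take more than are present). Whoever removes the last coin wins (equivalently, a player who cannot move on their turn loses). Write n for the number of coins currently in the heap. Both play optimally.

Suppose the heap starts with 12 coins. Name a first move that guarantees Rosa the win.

Label each position W (a win for the player to move) or L (a loss). A position with no legal move is L; any other position is W exactly when some move reaches an L, and L when every move reaches a W.
n=0: no move → L
n=1: W (go to 0, an L position)
n=2: L (sole option 1(W) is W)
n=3: W (go to 2, an L position)
n=4: W (go to 0, an L position)
n=5: L (options 4(W), 1(W) are all W)
n=6: W (go to 5, an L position)
n=7: W (go to 0, an L position)
n=8: W (go to 2, an L position)
n=9: W (go to 5, an L position)
n=10: L (options 9(W), 6(W), 4(W), 3(W) are all W)
n=11: W (go to 10, an L position)
n=12: W (go to 5, an L position)
From 12, the L positions reachable in one move are: 5.

Remove 7, leaving 5.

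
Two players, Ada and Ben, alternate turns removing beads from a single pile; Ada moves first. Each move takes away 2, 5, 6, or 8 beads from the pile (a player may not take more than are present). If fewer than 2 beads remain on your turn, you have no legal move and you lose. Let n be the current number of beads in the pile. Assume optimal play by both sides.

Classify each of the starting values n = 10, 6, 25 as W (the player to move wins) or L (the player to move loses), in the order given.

10: W, 6: W, 25: L

Work bottom-up. With no move the player to move loses. Otherwise the position is W if at least one move leads to an L position for the opponent, and L if every move leads to a W.
n=0: no move → L
n=1: no move → L
n=2: →0(L), so W
n=3: →1(L), so W
n=4: →2(W) only, which is W, so L
n=5: →0(L), so W
n=6: →4(L), so W
n=7: →1(L), so W
n=8: →0(L), so W
n=9: →4(L), so W
n=10: →4(L), so W
n=11: →9(W), 6(W), 5(W), 3(W) — all W, so L
n=12: →4(L), so W
n=13: →11(L), so W
n=14: →12(W), 9(W), 8(W), 6(W) — all W, so L
n=15: →13(W), 10(W), 9(W), 7(W) — all W, so L
n=16: →14(L), so W
n=17: →15(L), so W
n=18: →16(W), 13(W), 12(W), 10(W) — all W, so L
n=19: →14(L), so W
n=20: →18(L), so W
n=21: →15(L), so W
n=22: →14(L), so W
n=23: →18(L), so W
n=24: →18(L), so W
n=25: →23(W), 20(W), 19(W), 17(W) — all W, so L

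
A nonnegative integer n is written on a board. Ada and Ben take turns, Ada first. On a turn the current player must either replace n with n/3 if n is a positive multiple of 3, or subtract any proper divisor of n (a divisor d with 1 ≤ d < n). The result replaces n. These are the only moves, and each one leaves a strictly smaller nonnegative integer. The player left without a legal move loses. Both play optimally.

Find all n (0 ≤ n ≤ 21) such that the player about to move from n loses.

0, 1, 4, 7, 9, 11, 13, 15, 17, 19

Use the standard recursion: the mover loses at a terminal position; elsewhere, the mover wins exactly when some move hands the opponent an L position.
n=0: no move → L
n=1: no move → L
n=2: →1(L), so W
n=3: →1(L), so W
n=4: →2(W), 3(W) — all W, so L
n=5: →4(L), so W
n=6: →4(L), so W
n=7: →6(W) only, which is W, so L
n=8: →4(L), so W
n=9: →3(W), 6(W), 8(W) — all W, so L
n=10: →9(L), so W
n=11: →10(W) only, which is W, so L
n=12: →4(L), so W
n=13: →12(W) only, which is W, so L
n=14: →7(L), so W
n=15: →5(W), 10(W), 12(W), 14(W) — all W, so L
n=16: →15(L), so W
n=17: →16(W) only, which is W, so L
n=18: →9(L), so W
n=19: →18(W) only, which is W, so L
n=20: →15(L), so W
n=21: →7(L), so W
Reading off the rows marked L gives the requested list; there are 10 such values of n.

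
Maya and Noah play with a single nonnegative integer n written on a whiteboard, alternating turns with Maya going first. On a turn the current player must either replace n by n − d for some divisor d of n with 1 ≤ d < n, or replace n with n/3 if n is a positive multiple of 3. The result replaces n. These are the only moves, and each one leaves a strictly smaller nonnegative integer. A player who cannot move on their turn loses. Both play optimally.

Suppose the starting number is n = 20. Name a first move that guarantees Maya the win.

Move to 15.

Compute win/loss labels from the base case upward. A position with no move is L. Any other position is W if it can reach an L in one move, else L.
n=0: no move → L
n=1: no move → L
n=2: W (go to 1, an L position)
n=3: W (go to 1, an L position)
n=4: L (options 2(W), 3(W) are all W)
n=5: W (go to 4, an L position)
n=6: W (go to 4, an L position)
n=7: L (sole option 6(W) is W)
n=8: W (go to 4, an L position)
n=9: L (options 3(W), 6(W), 8(W) are all W)
n=10: W (go to 9, an L position)
n=11: L (sole option 10(W) is W)
n=12: W (go to 4, an L position)
n=13: L (sole option 12(W) is W)
n=14: W (go to 7, an L position)
n=15: L (options 5(W), 10(W), 12(W), 14(W) are all W)
n=16: W (go to 15, an L position)
n=17: L (sole option 16(W) is W)
n=18: W (go to 9, an L position)
n=19: L (sole option 18(W) is W)
n=20: W (go to 15, an L position)
From 20, the L positions reachable in one move are: 15, 19. Any move reaching one of these is winning.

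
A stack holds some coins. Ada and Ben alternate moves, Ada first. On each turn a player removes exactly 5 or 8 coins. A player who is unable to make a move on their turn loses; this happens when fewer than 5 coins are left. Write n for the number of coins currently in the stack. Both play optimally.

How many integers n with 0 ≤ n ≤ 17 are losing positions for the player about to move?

10

Build the W/L table. Terminal = L. A non-terminal position is W if it has a move to some L; otherwise it is L.
n=0: no move → L
n=1: no move → L
n=2: no move → L
n=3: no move → L
n=4: no move → L
n=5: can move to 0, which is L ⇒ W
n=6: can move to 1, which is L ⇒ W
n=7: can move to 2, which is L ⇒ W
n=8: can move to 3, which is L ⇒ W
n=9: can move to 4, which is L ⇒ W
n=10: can move to 2, which is L ⇒ W
n=11: can move to 3, which is L ⇒ W
n=12: can move to 4, which is L ⇒ W
n=13: moves to 8(W), 5(W); every one is W ⇒ L
n=14: moves to 9(W), 6(W); every one is W ⇒ L
n=15: moves to 10(W), 7(W); every one is W ⇒ L
n=16: moves to 11(W), 8(W); every one is W ⇒ L
n=17: moves to 12(W), 9(W); every one is W ⇒ L
L entries with 0 ≤ n ≤ 17: n = 0, 1, 2, 3, 4, 13, 14, 15, 16, 17; that makes 10.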